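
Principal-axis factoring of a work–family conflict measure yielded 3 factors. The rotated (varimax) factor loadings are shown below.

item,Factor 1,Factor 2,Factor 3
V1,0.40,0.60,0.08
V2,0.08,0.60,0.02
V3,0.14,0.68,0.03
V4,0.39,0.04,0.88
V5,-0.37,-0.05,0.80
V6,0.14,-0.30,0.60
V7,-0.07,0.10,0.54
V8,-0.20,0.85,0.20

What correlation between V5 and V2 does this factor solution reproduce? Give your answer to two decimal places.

r̂ = Σ λ_i·λ_j across factors = (-0.37)(0.08) + (-0.05)(0.60) + (0.80)(0.02)
  = -0.0296 -0.0300 +0.0160 = -0.0436

-0.04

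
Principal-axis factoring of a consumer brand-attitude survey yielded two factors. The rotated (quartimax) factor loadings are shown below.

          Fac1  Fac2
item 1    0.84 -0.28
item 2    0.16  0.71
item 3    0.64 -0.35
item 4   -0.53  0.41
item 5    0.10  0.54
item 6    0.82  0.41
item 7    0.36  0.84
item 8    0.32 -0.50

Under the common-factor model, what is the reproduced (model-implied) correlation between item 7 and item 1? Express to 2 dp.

r̂ = Σ λ_i·λ_j across factors = (0.36)(0.84) + (0.84)(-0.28)
  = +0.3024 -0.2352 = 0.0672

0.07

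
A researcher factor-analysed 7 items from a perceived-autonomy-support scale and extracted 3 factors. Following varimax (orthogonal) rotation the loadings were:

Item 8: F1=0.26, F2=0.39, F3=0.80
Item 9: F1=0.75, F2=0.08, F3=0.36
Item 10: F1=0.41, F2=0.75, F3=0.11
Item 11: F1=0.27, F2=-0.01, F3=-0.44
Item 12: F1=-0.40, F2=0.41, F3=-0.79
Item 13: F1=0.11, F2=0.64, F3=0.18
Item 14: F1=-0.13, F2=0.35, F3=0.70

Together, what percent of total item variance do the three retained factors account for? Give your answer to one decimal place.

SS loadings by factor: 1.0601, 1.4213, 2.1218; total = 4.6032.
Total variance with 7 standardized items is 7, so the solution explains 4.6032/7 = 0.6576 = 65.76%.

65.8%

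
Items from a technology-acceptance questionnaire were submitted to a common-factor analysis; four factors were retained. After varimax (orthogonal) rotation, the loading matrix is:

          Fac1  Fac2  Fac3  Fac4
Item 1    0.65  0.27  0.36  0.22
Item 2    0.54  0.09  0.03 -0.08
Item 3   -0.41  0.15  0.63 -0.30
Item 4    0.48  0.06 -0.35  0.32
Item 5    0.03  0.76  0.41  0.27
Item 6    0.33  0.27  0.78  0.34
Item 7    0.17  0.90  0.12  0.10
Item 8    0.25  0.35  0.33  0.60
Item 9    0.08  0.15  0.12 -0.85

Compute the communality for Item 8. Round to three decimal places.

0.654

h² = 0.25² + 0.35² + 0.33² + 0.60² = 0.0625 + 0.1225 + 0.1089 + 0.3600 = 0.6539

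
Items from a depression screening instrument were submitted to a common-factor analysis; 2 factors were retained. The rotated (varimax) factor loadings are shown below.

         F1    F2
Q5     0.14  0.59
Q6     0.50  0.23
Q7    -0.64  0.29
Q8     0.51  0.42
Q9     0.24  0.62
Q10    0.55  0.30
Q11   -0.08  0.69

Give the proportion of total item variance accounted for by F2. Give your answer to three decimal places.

SS loadings for F2 = 0.59² + 0.23² + 0.29² + 0.42² + 0.62² + 0.30² + 0.69² = 1.6120
Proportion of variance = 1.6120 / 7 = 0.2303.

0.230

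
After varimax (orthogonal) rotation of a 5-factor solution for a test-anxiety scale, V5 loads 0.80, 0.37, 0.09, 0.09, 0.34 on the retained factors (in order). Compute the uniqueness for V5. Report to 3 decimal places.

0.091

h² = 0.80² + 0.37² + 0.09² + 0.09² + 0.34² = 0.6400 + 0.1369 + 0.0081 + 0.0081 + 0.1156 = 0.9087
Uniqueness u² = 1 − h² = 1 − 0.9087 = 0.0913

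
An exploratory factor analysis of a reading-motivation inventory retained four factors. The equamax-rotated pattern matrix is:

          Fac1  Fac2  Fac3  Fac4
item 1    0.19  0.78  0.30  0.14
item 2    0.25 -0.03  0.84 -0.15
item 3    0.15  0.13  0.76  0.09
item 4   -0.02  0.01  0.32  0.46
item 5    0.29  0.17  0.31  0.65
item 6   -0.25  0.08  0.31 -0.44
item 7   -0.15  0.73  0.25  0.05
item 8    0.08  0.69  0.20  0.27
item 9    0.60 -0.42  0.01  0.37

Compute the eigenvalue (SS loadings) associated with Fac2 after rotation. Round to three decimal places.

1.847

SS loadings for Fac2 = 0.78² + (-0.03)² + 0.13² + 0.01² + 0.17² + 0.08² + 0.73² + 0.69² + (-0.42)² = 0.6084 + 0.0009 + 0.0169 + 0.0001 + 0.0289 + 0.0064 + 0.5329 + 0.4761 + 0.1764 = 1.8470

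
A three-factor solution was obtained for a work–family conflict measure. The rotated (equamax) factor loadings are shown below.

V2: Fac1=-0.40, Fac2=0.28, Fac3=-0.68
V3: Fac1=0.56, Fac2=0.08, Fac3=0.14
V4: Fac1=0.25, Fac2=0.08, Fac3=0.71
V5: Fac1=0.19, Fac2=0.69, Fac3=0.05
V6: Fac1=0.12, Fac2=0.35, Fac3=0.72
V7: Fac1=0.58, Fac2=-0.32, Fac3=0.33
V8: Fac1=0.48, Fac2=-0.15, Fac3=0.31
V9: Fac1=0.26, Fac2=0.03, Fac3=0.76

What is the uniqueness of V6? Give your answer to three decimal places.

0.345

h² = 0.12² + 0.35² + 0.72² = 0.0144 + 0.1225 + 0.5184 = 0.6553
Uniqueness u² = 1 − h² = 1 − 0.6553 = 0.3447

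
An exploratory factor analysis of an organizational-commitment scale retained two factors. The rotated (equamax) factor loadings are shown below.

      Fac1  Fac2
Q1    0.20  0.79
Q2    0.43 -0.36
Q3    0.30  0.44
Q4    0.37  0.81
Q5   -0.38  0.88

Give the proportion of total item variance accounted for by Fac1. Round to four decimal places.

0.1192

SS loadings for Fac1 = 0.20² + 0.43² + 0.30² + 0.37² + (-0.38)² = 0.5962
Proportion of variance = 0.5962 / 5 = 0.1192.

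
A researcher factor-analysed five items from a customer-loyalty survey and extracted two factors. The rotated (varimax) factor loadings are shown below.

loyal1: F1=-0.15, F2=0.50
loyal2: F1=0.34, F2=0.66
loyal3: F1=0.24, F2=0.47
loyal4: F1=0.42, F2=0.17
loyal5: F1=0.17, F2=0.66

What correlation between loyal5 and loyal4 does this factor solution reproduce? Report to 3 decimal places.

0.184

r̂ = Σ λ_i·λ_j across factors = (0.17)(0.42) + (0.66)(0.17)
  = +0.0714 +0.1122 = 0.1836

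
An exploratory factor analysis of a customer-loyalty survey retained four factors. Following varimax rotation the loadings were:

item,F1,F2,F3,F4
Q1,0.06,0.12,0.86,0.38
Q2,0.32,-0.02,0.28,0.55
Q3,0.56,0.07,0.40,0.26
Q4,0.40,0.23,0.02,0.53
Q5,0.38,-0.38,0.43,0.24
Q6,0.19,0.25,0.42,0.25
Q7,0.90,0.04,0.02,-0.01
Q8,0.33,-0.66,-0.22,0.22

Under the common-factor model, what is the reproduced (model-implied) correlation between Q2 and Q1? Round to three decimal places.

0.467

r̂ = Σ λ_i·λ_j across factors = (0.32)(0.06) + (-0.02)(0.12) + (0.28)(0.86) + (0.55)(0.38)
  = +0.0192 -0.0024 +0.2408 +0.2090 = 0.4666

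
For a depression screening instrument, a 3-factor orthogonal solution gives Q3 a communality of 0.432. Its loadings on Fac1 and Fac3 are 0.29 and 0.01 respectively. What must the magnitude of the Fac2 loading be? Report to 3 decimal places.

0.590

Under orthogonal rotation h² = Σλ², so λ_Fac2² = h² − (0.0842) = 0.432 − 0.0842 = 0.3478.
|λ| = √0.3478 = 0.5897.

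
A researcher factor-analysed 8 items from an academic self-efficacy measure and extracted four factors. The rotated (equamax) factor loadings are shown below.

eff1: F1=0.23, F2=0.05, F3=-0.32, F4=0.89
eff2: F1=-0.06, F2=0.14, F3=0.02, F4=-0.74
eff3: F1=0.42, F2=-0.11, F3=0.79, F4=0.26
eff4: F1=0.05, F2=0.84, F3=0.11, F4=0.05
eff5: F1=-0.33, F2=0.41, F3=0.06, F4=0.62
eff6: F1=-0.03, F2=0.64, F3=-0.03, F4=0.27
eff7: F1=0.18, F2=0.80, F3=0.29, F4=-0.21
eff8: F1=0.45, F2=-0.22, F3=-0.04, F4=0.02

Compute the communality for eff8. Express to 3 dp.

0.253

h² = 0.45² + (-0.22)² + (-0.04)² + 0.02² = 0.2025 + 0.0484 + 0.0016 + 0.0004 = 0.2529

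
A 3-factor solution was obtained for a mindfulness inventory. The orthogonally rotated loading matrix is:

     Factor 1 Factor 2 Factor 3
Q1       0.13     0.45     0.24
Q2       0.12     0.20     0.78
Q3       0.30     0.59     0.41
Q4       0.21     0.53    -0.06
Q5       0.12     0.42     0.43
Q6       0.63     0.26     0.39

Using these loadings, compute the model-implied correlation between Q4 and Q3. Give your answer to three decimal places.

0.351

r̂ = Σ λ_i·λ_j across factors = (0.21)(0.30) + (0.53)(0.59) + (-0.06)(0.41)
  = +0.0630 +0.3127 -0.0246 = 0.3511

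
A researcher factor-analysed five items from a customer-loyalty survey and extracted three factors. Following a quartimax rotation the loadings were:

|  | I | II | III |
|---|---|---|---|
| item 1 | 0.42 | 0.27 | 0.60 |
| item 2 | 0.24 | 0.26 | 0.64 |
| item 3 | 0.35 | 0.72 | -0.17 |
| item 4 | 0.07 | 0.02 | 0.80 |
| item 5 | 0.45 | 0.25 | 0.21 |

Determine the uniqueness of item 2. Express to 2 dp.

0.47

h² = 0.24² + 0.26² + 0.64² = 0.0576 + 0.0676 + 0.4096 = 0.5348
Uniqueness u² = 1 − h² = 1 − 0.5348 = 0.4652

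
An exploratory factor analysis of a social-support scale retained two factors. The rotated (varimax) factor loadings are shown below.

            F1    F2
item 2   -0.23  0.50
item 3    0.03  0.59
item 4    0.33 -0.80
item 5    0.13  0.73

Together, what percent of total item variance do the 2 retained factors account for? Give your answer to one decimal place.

48.8%

Communalities: 0.3029, 0.3490, 0.7489, 0.5498; Σh² = 1.9506.
Total variance with 4 standardized items is 4, so the solution explains 1.9506/4 = 0.4877 = 48.77%.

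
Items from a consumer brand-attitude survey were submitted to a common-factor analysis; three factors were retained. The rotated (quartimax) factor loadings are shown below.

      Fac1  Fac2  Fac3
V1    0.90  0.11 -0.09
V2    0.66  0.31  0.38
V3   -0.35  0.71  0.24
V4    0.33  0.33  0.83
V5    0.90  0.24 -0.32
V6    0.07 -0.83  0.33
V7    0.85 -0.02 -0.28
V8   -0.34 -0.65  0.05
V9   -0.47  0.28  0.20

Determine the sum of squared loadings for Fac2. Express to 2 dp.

1.97

SS loadings for Fac2 = 0.11² + 0.31² + 0.71² + 0.33² + 0.24² + (-0.83)² + (-0.02)² + (-0.65)² + 0.28² = 0.0121 + 0.0961 + 0.5041 + 0.1089 + 0.0576 + 0.6889 + 0.0004 + 0.4225 + 0.0784 = 1.9690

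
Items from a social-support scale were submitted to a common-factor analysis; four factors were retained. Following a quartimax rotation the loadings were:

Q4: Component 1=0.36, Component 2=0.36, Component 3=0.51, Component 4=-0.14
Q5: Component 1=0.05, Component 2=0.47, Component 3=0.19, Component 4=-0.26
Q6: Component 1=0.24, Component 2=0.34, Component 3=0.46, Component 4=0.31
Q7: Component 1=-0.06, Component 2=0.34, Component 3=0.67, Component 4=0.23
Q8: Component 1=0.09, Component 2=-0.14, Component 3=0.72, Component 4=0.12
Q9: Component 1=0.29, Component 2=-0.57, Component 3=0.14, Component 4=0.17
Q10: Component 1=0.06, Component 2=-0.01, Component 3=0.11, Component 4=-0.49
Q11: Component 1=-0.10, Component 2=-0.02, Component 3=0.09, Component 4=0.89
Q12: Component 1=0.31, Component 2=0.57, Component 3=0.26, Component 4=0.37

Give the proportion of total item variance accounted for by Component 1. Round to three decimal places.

0.044

SS loadings for Component 1 = 0.36² + 0.05² + 0.24² + (-0.06)² + 0.09² + 0.29² + 0.06² + (-0.10)² + 0.31² = 0.3952
Proportion of variance = 0.3952 / 9 = 0.0439.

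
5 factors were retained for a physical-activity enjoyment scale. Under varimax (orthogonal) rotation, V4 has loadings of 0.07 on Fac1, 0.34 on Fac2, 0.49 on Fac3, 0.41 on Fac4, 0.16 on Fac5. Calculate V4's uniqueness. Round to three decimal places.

0.446

h² = 0.07² + 0.34² + 0.49² + 0.41² + 0.16² = 0.0049 + 0.1156 + 0.2401 + 0.1681 + 0.0256 = 0.5543
Uniqueness u² = 1 − h² = 1 − 0.5543 = 0.4457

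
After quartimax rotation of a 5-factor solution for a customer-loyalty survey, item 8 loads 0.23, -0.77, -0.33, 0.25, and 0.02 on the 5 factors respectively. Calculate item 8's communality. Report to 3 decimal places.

0.818

h² = 0.23² + (-0.77)² + (-0.33)² + 0.25² + 0.02² = 0.0529 + 0.5929 + 0.1089 + 0.0625 + 0.0004 = 0.8176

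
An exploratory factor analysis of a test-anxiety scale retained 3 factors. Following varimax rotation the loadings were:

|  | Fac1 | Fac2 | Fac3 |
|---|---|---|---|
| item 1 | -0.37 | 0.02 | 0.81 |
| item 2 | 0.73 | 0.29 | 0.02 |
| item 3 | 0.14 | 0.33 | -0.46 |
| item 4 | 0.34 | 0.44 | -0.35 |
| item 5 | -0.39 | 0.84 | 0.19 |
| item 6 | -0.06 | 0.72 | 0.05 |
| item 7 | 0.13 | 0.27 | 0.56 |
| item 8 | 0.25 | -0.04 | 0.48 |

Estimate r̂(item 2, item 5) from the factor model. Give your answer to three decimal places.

-0.037

r̂ = Σ λ_i·λ_j across factors = (0.73)(-0.39) + (0.29)(0.84) + (0.02)(0.19)
  = -0.2847 +0.2436 +0.0038 = -0.0373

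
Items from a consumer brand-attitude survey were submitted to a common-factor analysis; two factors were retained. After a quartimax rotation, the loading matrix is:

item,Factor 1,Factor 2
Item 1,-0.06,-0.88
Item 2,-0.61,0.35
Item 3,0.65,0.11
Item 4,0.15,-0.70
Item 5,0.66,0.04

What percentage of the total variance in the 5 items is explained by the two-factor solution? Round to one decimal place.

SS loadings by factor: 1.2563, 1.4006; total = 2.6569.
Total variance with 5 standardized items is 5, so the solution explains 2.6569/5 = 0.5314 = 53.14%.

53.1%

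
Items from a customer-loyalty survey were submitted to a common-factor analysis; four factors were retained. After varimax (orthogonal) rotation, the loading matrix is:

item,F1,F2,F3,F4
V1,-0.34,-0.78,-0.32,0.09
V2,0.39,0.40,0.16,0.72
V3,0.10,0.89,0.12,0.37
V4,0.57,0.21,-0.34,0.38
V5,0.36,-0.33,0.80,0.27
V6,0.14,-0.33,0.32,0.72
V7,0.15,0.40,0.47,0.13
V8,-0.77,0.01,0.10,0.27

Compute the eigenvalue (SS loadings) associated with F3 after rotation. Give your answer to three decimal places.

SS loadings for F3 = (-0.32)² + 0.16² + 0.12² + (-0.34)² + 0.80² + 0.32² + 0.47² + 0.10² = 0.1024 + 0.0256 + 0.0144 + 0.1156 + 0.6400 + 0.1024 + 0.2209 + 0.0100 = 1.2313

1.231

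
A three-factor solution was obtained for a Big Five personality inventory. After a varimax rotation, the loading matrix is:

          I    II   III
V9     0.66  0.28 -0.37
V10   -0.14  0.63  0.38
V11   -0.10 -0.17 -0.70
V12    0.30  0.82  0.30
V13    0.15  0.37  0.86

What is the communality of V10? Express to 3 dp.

0.561

h² = (-0.14)² + 0.63² + 0.38² = 0.0196 + 0.3969 + 0.1444 = 0.5609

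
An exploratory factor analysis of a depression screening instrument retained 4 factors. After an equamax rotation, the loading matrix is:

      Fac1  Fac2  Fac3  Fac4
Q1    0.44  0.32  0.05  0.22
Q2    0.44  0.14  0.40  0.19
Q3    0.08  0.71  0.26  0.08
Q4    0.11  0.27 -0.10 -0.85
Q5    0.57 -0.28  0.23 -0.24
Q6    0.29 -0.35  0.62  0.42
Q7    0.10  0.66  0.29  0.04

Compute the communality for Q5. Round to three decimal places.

0.514

h² = 0.57² + (-0.28)² + 0.23² + (-0.24)² = 0.3249 + 0.0784 + 0.0529 + 0.0576 = 0.5138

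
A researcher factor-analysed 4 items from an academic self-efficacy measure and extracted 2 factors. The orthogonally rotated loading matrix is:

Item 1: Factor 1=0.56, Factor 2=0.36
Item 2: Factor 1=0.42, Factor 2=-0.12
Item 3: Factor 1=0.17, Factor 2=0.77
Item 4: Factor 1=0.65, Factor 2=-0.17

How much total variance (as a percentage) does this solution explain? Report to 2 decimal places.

SS loadings by factor: 0.9414, 0.7658; total = 1.7072.
Total variance with 4 standardized items is 4, so the solution explains 1.7072/4 = 0.4268 = 42.68%.

42.68%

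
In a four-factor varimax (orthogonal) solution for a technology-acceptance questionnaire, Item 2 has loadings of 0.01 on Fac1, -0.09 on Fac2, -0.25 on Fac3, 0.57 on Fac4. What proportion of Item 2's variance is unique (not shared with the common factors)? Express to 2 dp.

0.60

h² = 0.01² + (-0.09)² + (-0.25)² + 0.57² = 0.0001 + 0.0081 + 0.0625 + 0.3249 = 0.3956
Uniqueness u² = 1 − h² = 1 − 0.3956 = 0.6044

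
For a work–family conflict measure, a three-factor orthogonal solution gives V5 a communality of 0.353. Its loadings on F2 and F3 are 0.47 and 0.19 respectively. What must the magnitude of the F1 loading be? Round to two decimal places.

0.31

Under orthogonal rotation h² = Σλ², so λ_F1² = h² − (0.2570) = 0.353 − 0.2570 = 0.0960.
|λ| = √0.0960 = 0.3098.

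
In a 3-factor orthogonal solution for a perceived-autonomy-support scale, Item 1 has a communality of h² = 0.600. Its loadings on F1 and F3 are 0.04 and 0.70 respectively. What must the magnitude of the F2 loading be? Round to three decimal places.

Under orthogonal rotation h² = Σλ², so λ_F2² = h² − (0.4916) = 0.600 − 0.4916 = 0.1084.
|λ| = √0.1084 = 0.3292.

0.329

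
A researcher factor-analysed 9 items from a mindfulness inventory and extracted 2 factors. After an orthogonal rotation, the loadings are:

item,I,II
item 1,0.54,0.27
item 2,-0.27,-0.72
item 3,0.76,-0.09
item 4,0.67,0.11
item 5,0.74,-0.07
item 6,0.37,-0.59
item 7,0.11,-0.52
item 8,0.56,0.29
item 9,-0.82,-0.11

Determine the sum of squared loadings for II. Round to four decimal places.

1.3311

SS loadings for II = 0.27² + (-0.72)² + (-0.09)² + 0.11² + (-0.07)² + (-0.59)² + (-0.52)² + 0.29² + (-0.11)² = 0.0729 + 0.5184 + 0.0081 + 0.0121 + 0.0049 + 0.3481 + 0.2704 + 0.0841 + 0.0121 = 1.3311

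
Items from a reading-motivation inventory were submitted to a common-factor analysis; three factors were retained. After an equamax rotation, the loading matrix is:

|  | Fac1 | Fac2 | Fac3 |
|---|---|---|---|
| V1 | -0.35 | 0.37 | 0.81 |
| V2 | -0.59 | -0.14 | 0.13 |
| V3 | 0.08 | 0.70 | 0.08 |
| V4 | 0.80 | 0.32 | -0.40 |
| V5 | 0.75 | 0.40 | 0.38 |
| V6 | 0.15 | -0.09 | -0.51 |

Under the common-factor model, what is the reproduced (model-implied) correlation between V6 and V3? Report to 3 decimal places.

r̂ = Σ λ_i·λ_j across factors = (0.15)(0.08) + (-0.09)(0.70) + (-0.51)(0.08)
  = +0.0120 -0.0630 -0.0408 = -0.0918

-0.092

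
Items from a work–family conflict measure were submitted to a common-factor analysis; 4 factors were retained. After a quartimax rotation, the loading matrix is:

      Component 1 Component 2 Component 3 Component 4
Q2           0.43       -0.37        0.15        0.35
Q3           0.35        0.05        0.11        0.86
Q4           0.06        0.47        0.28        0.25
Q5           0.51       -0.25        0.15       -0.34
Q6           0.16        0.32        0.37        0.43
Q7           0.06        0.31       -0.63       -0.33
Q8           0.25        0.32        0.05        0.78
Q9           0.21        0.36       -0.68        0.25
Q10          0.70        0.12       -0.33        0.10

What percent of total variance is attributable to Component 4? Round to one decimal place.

SS loadings for Component 4 = 0.35² + 0.86² + 0.25² + (-0.34)² + 0.43² + (-0.33)² + 0.78² + 0.25² + 0.10² = 2.0149
With 9 standardized items, total variance = 9. Proportion = 2.0149/9 = 0.2239 → 22.39%.

22.4%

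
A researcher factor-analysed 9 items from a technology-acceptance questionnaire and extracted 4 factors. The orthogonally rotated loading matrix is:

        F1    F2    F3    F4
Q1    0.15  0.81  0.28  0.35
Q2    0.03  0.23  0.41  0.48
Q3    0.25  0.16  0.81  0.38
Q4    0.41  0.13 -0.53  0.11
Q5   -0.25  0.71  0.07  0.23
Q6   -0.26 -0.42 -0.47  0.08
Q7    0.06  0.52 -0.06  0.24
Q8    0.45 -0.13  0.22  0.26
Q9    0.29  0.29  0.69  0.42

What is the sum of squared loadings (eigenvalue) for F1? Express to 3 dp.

SS loadings for F1 = 0.15² + 0.03² + 0.25² + 0.41² + (-0.25)² + (-0.26)² + 0.06² + 0.45² + 0.29² = 0.0225 + 0.0009 + 0.0625 + 0.1681 + 0.0625 + 0.0676 + 0.0036 + 0.2025 + 0.0841 = 0.6743

0.674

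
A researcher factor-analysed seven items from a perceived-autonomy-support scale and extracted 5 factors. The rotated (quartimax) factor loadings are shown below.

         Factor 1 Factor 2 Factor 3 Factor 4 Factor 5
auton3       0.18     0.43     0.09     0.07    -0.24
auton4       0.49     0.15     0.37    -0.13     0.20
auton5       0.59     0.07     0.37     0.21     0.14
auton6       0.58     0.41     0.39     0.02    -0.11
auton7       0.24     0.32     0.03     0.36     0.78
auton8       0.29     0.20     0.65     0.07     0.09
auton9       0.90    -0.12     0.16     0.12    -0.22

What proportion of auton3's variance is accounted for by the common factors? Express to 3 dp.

h² = 0.18² + 0.43² + 0.09² + 0.07² + (-0.24)² = 0.0324 + 0.1849 + 0.0081 + 0.0049 + 0.0576 = 0.2879

0.288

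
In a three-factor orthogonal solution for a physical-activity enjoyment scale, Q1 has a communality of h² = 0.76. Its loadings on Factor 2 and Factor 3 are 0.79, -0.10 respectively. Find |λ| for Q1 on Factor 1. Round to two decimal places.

0.35

Under orthogonal rotation h² = Σλ², so λ_Factor 1² = h² − (0.6341) = 0.76 − 0.6341 = 0.1259.
|λ| = √0.1259 = 0.3548.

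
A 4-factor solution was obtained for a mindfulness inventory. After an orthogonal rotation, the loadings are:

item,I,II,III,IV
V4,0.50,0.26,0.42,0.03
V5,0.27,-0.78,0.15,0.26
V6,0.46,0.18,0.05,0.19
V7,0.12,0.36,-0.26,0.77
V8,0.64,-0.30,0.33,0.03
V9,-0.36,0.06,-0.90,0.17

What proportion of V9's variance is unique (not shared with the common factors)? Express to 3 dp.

h² = (-0.36)² + 0.06² + (-0.90)² + 0.17² = 0.1296 + 0.0036 + 0.8100 + 0.0289 = 0.9721
Uniqueness u² = 1 − h² = 1 − 0.9721 = 0.0279

0.028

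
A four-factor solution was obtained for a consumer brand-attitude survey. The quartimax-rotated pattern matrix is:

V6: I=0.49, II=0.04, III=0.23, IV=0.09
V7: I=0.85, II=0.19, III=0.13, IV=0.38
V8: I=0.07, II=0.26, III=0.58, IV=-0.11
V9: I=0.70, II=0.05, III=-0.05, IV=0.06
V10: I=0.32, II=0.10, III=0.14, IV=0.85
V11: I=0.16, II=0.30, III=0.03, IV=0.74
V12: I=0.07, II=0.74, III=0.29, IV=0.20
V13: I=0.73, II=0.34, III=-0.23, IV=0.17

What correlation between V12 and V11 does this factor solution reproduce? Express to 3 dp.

0.390

r̂ = Σ λ_i·λ_j across factors = (0.07)(0.16) + (0.74)(0.30) + (0.29)(0.03) + (0.20)(0.74)
  = +0.0112 +0.2220 +0.0087 +0.1480 = 0.3899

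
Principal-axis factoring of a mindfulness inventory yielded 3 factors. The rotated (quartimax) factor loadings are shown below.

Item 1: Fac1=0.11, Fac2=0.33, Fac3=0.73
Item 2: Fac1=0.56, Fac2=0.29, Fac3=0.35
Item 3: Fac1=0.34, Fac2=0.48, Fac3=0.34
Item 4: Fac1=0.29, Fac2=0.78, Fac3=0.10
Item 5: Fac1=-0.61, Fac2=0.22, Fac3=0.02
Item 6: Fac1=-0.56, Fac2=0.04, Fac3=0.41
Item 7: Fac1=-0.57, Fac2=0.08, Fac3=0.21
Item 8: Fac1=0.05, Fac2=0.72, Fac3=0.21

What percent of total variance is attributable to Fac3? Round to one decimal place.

13.0%

SS loadings for Fac3 = 0.73² + 0.35² + 0.34² + 0.10² + 0.02² + 0.41² + 0.21² + 0.21² = 1.0377
With 8 standardized items, total variance = 8. Proportion = 1.0377/8 = 0.1297 → 12.97%.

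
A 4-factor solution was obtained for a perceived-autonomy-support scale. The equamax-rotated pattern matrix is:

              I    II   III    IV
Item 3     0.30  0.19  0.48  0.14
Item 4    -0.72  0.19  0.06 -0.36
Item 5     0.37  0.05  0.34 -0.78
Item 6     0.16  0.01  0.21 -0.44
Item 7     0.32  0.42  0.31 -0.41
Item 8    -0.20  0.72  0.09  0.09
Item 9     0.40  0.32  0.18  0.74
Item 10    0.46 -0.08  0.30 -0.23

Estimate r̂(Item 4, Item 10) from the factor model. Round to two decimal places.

r̂ = Σ λ_i·λ_j across factors = (-0.72)(0.46) + (0.19)(-0.08) + (0.06)(0.30) + (-0.36)(-0.23)
  = -0.3312 -0.0152 +0.0180 +0.0828 = -0.2456

-0.25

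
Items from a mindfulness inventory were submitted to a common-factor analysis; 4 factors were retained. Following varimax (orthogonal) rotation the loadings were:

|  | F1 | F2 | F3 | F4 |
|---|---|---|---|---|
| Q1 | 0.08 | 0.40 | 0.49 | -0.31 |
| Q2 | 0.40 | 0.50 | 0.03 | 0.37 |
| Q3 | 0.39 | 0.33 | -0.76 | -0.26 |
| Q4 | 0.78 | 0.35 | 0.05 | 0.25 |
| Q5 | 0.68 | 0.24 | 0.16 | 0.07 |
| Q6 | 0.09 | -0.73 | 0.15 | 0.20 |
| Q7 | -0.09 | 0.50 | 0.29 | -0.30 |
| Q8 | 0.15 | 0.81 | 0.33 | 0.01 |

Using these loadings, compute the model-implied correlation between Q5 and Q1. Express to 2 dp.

r̂ = Σ λ_i·λ_j across factors = (0.68)(0.08) + (0.24)(0.40) + (0.16)(0.49) + (0.07)(-0.31)
  = +0.0544 +0.0960 +0.0784 -0.0217 = 0.2071

0.21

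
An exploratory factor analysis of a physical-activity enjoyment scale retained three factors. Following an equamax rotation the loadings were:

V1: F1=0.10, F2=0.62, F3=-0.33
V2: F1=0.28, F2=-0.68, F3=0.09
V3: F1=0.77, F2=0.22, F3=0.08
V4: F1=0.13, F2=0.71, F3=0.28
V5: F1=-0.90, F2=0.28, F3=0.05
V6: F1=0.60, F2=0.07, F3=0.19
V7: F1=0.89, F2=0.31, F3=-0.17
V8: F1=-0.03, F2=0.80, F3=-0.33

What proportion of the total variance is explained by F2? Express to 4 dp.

SS loadings for F2 = 0.62² + (-0.68)² + 0.22² + 0.71² + 0.28² + 0.07² + 0.31² + 0.80² = 2.2187
Proportion of variance = 2.2187 / 8 = 0.2773.

0.2773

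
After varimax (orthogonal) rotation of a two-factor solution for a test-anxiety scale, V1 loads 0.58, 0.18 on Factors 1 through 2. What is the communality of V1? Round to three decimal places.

0.369

h² = 0.58² + 0.18² = 0.3364 + 0.0324 = 0.3688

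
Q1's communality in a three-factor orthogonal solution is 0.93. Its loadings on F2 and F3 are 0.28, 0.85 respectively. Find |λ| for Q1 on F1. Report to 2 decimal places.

Under orthogonal rotation h² = Σλ², so λ_F1² = h² − (0.8009) = 0.93 − 0.8009 = 0.1291.
|λ| = √0.1291 = 0.3593.

0.36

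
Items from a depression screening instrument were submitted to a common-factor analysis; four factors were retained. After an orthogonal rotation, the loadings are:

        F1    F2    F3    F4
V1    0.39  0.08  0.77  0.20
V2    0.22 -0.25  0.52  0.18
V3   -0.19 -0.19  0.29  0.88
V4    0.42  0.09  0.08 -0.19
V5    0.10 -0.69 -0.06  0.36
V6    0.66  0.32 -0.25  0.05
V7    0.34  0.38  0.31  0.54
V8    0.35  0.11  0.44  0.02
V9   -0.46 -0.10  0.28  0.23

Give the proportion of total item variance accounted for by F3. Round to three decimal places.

SS loadings for F3 = 0.77² + 0.52² + 0.29² + 0.08² + (-0.06)² + (-0.25)² + 0.31² + 0.44² + 0.28² = 1.3880
Proportion of variance = 1.3880 / 9 = 0.1542.

0.154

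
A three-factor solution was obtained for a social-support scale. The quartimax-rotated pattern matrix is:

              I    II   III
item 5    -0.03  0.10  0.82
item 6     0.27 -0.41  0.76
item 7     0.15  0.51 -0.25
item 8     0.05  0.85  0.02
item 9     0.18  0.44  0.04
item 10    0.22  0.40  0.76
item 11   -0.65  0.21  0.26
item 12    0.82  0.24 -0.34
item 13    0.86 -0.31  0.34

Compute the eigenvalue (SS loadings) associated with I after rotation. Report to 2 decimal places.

SS loadings for I = (-0.03)² + 0.27² + 0.15² + 0.05² + 0.18² + 0.22² + (-0.65)² + 0.82² + 0.86² = 0.0009 + 0.0729 + 0.0225 + 0.0025 + 0.0324 + 0.0484 + 0.4225 + 0.6724 + 0.7396 = 2.0141

2.01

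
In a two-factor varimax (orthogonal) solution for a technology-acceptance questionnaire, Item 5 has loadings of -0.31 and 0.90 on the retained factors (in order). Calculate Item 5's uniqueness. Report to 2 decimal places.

h² = (-0.31)² + 0.90² = 0.0961 + 0.8100 = 0.9061
Uniqueness u² = 1 − h² = 1 − 0.9061 = 0.0939

0.09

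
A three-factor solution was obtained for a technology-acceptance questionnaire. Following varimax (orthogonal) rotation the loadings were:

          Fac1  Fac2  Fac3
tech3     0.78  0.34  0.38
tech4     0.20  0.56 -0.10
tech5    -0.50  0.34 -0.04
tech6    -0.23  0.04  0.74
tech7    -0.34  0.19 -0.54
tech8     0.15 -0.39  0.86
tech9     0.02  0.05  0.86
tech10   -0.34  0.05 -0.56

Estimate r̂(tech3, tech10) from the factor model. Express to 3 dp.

-0.461

r̂ = Σ λ_i·λ_j across factors = (0.78)(-0.34) + (0.34)(0.05) + (0.38)(-0.56)
  = -0.2652 +0.0170 -0.2128 = -0.4610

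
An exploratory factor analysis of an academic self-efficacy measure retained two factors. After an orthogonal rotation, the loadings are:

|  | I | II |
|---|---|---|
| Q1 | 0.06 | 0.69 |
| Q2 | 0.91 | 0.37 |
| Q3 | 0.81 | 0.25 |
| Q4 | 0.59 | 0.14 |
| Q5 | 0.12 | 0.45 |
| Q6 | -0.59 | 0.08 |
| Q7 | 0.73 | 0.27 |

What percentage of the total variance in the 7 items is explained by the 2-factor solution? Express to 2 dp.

SS loadings by factor: 2.7313, 0.9769; total = 3.7082.
Total variance with 7 standardized items is 7, so the solution explains 3.7082/7 = 0.5297 = 52.97%.

52.97%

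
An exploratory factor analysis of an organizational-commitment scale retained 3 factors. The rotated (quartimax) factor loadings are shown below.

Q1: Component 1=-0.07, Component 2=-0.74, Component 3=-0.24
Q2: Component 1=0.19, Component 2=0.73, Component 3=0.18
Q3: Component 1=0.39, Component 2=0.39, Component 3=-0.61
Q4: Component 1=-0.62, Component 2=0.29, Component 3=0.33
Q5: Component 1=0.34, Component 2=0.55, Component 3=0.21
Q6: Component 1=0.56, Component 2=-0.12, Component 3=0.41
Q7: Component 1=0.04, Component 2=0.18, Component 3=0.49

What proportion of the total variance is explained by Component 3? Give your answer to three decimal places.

SS loadings for Component 3 = (-0.24)² + 0.18² + (-0.61)² + 0.33² + 0.21² + 0.41² + 0.49² = 1.0233
Proportion of variance = 1.0233 / 7 = 0.1462.

0.146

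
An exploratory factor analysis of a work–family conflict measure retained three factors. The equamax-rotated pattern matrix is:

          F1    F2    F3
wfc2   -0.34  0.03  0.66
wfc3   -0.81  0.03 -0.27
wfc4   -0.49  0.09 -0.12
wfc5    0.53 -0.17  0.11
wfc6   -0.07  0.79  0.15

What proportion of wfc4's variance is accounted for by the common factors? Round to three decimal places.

0.263

h² = (-0.49)² + 0.09² + (-0.12)² = 0.2401 + 0.0081 + 0.0144 = 0.2626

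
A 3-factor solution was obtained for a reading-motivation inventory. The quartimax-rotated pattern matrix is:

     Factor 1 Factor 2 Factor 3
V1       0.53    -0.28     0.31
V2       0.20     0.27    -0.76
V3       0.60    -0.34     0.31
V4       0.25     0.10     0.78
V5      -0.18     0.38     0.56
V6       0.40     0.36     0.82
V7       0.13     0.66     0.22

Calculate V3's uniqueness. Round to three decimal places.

0.428

h² = 0.60² + (-0.34)² + 0.31² = 0.3600 + 0.1156 + 0.0961 = 0.5717
Uniqueness u² = 1 − h² = 1 − 0.5717 = 0.4283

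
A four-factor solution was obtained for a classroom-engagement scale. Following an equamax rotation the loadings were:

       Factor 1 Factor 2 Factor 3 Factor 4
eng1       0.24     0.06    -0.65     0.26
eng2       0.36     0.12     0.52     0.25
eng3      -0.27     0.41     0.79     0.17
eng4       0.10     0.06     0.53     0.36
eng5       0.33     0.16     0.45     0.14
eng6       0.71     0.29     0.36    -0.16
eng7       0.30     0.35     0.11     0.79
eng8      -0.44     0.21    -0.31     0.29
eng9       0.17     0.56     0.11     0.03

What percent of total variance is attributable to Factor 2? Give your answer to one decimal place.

SS loadings for Factor 2 = 0.06² + 0.12² + 0.41² + 0.06² + 0.16² + 0.29² + 0.35² + 0.21² + 0.56² = 0.7796
With 9 standardized items, total variance = 9. Proportion = 0.7796/9 = 0.0866 → 8.66%.

8.7%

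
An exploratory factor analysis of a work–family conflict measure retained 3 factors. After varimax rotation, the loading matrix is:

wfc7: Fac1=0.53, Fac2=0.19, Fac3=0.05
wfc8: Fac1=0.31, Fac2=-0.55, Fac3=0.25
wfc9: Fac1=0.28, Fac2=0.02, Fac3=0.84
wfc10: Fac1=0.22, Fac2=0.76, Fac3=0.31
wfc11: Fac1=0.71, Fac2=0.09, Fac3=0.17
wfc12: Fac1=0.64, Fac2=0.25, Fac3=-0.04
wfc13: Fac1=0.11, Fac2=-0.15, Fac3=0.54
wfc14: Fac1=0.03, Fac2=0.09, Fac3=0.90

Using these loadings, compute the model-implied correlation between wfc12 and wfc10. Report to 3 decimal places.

r̂ = Σ λ_i·λ_j across factors = (0.64)(0.22) + (0.25)(0.76) + (-0.04)(0.31)
  = +0.1408 +0.1900 -0.0124 = 0.3184

0.318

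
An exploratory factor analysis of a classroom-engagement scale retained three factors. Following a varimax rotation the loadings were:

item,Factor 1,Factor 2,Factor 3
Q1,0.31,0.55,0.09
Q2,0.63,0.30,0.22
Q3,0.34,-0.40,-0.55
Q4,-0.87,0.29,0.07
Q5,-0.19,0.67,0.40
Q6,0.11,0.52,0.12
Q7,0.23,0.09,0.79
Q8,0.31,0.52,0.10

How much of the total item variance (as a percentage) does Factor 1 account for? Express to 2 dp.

19.53%

SS loadings for Factor 1 = 0.31² + 0.63² + 0.34² + (-0.87)² + (-0.19)² + 0.11² + 0.23² + 0.31² = 1.5627
With 8 standardized items, total variance = 8. Proportion = 1.5627/8 = 0.1953 → 19.53%.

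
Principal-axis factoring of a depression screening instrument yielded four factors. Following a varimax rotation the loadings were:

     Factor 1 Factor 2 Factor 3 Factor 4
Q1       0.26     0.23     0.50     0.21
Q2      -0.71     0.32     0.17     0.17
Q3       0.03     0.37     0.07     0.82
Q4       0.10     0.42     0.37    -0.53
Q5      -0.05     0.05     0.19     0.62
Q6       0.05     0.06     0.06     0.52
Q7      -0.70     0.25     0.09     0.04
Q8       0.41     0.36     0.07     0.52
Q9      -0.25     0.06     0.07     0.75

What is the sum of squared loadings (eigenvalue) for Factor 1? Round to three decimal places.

1.308

SS loadings for Factor 1 = 0.26² + (-0.71)² + 0.03² + 0.10² + (-0.05)² + 0.05² + (-0.70)² + 0.41² + (-0.25)² = 0.0676 + 0.5041 + 0.0009 + 0.0100 + 0.0025 + 0.0025 + 0.4900 + 0.1681 + 0.0625 = 1.3082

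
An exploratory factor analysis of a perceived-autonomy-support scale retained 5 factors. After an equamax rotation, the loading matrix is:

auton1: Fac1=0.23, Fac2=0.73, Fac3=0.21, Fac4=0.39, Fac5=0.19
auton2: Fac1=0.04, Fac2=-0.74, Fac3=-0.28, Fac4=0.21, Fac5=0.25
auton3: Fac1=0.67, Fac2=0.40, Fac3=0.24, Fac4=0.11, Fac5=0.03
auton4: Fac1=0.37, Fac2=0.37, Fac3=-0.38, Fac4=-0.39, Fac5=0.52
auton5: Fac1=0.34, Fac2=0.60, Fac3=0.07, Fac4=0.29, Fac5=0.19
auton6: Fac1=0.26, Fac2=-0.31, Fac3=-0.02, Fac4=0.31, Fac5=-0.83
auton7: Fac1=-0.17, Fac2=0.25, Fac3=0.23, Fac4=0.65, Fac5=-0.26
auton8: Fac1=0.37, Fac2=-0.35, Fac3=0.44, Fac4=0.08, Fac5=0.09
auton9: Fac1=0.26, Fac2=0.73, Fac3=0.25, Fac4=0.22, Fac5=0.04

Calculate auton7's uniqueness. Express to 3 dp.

h² = (-0.17)² + 0.25² + 0.23² + 0.65² + (-0.26)² = 0.0289 + 0.0625 + 0.0529 + 0.4225 + 0.0676 = 0.6344
Uniqueness u² = 1 − h² = 1 − 0.6344 = 0.3656

0.366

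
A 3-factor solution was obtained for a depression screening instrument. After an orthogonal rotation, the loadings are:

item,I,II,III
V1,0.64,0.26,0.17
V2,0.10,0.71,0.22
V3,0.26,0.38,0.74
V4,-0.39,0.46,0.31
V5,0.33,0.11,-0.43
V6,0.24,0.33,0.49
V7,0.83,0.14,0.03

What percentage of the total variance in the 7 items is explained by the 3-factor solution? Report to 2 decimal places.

53.00%

Communalities: 0.5061, 0.5625, 0.7596, 0.4598, 0.3059, 0.4066, 0.7094; Σh² = 3.7099.
Total variance with 7 standardized items is 7, so the solution explains 3.7099/7 = 0.5300 = 53.00%.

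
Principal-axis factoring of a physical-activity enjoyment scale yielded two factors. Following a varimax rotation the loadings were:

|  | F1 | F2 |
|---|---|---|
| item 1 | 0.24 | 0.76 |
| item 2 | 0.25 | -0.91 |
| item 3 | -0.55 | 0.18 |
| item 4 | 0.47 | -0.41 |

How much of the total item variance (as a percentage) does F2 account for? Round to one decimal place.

SS loadings for F2 = 0.76² + (-0.91)² + 0.18² + (-0.41)² = 1.6062
With 4 standardized items, total variance = 4. Proportion = 1.6062/4 = 0.4016 → 40.16%.

40.2%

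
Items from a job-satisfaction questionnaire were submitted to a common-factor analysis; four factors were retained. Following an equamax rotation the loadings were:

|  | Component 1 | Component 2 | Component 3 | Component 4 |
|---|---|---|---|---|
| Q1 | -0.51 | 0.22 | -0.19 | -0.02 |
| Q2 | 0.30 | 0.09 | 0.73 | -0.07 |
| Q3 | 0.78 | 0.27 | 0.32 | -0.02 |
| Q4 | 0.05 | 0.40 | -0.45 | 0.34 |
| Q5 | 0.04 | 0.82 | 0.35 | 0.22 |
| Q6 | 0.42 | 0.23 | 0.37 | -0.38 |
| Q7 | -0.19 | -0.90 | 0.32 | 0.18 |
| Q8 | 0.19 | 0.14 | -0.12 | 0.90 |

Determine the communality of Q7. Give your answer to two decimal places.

0.98

h² = (-0.19)² + (-0.90)² + 0.32² + 0.18² = 0.0361 + 0.8100 + 0.1024 + 0.0324 = 0.9809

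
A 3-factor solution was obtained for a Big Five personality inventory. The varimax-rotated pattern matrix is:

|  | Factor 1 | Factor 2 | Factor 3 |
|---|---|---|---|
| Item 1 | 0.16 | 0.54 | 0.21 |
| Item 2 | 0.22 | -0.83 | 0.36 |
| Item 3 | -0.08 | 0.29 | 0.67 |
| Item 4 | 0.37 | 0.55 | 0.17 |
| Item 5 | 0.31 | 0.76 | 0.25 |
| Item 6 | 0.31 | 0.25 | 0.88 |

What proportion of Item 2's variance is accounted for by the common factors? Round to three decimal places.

0.867

h² = 0.22² + (-0.83)² + 0.36² = 0.0484 + 0.6889 + 0.1296 = 0.8669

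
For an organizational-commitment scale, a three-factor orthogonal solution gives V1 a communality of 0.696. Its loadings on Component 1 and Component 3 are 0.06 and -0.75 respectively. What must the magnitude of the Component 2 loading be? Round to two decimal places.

0.36

Under orthogonal rotation h² = Σλ², so λ_Component 2² = h² − (0.5661) = 0.696 − 0.5661 = 0.1299.
|λ| = √0.1299 = 0.3604.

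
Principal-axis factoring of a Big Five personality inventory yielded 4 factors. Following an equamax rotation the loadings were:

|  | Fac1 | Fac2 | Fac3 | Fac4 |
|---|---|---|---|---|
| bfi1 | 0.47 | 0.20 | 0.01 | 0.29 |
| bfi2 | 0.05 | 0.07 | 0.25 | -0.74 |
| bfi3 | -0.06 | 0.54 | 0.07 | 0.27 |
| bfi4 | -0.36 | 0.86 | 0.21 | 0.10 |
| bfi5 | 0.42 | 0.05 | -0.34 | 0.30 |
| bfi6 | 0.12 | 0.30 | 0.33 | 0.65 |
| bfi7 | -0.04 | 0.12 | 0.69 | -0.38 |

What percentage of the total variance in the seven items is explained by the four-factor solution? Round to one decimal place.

Communalities: 0.3451, 0.6175, 0.3730, 0.9233, 0.3845, 0.6358, 0.6365; Σh² = 3.9157.
Total variance with 7 standardized items is 7, so the solution explains 3.9157/7 = 0.5594 = 55.94%.

55.9%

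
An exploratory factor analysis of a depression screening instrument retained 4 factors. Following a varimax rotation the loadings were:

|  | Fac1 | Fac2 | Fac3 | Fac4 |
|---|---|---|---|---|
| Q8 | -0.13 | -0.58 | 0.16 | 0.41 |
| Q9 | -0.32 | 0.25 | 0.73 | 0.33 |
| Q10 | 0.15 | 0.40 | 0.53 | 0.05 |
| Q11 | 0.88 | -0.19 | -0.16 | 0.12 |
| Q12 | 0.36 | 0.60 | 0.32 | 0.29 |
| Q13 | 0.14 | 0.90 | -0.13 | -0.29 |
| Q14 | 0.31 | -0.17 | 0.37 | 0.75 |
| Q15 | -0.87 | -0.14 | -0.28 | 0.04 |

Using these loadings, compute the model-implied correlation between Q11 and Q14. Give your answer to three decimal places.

r̂ = Σ λ_i·λ_j across factors = (0.88)(0.31) + (-0.19)(-0.17) + (-0.16)(0.37) + (0.12)(0.75)
  = +0.2728 +0.0323 -0.0592 +0.0900 = 0.3359

0.336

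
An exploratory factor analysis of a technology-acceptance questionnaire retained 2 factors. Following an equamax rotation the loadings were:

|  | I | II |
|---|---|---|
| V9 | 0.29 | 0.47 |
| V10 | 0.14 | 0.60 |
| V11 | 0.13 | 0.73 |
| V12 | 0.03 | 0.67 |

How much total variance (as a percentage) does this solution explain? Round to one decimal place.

42.1%

SS loadings by factor: 0.1215, 1.5627; total = 1.6842.
Total variance with 4 standardized items is 4, so the solution explains 1.6842/4 = 0.4211 = 42.11%.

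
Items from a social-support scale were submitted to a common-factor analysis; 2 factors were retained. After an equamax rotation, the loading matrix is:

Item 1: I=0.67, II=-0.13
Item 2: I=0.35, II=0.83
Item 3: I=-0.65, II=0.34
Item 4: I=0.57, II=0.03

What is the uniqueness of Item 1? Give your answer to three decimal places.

0.534

h² = 0.67² + (-0.13)² = 0.4489 + 0.0169 = 0.4658
Uniqueness u² = 1 − h² = 1 − 0.4658 = 0.5342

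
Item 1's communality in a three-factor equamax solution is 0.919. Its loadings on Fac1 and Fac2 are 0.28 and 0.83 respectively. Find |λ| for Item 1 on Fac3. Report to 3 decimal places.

0.389

Under orthogonal rotation h² = Σλ², so λ_Fac3² = h² − (0.7673) = 0.919 − 0.7673 = 0.1517.
|λ| = √0.1517 = 0.3895.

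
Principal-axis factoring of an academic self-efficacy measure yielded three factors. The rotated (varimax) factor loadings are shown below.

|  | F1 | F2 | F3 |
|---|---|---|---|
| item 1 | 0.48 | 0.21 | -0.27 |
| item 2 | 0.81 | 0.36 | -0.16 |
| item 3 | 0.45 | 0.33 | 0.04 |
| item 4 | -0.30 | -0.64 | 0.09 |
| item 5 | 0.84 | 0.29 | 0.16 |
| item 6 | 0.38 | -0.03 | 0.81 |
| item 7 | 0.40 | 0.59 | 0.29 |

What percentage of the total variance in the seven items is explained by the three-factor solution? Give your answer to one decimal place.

Communalities: 0.3474, 0.8113, 0.3130, 0.5077, 0.8153, 0.8014, 0.5922; Σh² = 4.1883.
Total variance with 7 standardized items is 7, so the solution explains 4.1883/7 = 0.5983 = 59.83%.

59.8%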